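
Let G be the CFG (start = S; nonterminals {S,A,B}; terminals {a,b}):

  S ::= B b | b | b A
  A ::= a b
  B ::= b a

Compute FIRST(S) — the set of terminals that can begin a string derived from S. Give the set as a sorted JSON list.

FIRST sets, iterate to fixpoint:
[1]
  A via A→a b: +{a}
  B via B→b a: +{b}
  S via S→B b: +{b}
  S: {b}  A: {a}  B: {b}
[2] done
  S: {b}  A: {a}  B: {b}

FIRST(S) = ["b"]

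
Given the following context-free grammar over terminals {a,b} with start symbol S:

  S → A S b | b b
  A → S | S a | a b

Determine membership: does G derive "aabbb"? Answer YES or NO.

Convert to CNF:
  S -> A X3 | T0 T0
  A -> A X2 | S T1 | T0 T0 | T1 T0
  T0 -> b
  T1 -> a
  X2 -> S T0
  X3 -> S T0

Fill CYK table bottom-up:
  [0..0]={T1}  "a"  orig:{}
  [1..1]={T1}  "a"  orig:{}
  [2..2]={T0}  "b"  orig:{}
  [3..3]={T0}  "b"  orig:{}
  [4..4]={T0}  "b"  orig:{}
  [0..1]=∅  "aa"
  [1..2]={A}  "ab"
  [2..3]={A,S}  "bb"
  [3..4]={A,S}  "bb"
  [0..2]=∅  "aab"
  [1..3]=∅  "abb"
  [2..4]={X2,X3}  "bbb"  orig:{}
  [0..3]=∅  "aabb"
  [1..4]=∅  "abbb"
  [0..4]=∅  "aabbb"

S ∉ T[0,4] ⇒ NO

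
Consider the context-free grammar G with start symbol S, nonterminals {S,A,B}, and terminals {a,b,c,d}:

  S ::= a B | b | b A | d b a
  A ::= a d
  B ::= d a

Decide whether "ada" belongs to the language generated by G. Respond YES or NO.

CNF form of G:
  S -> T0 B | T1 X3 | T2 A | b
  A -> T0 T1
  B -> T1 T0
  T0 -> a
  T1 -> d
  T2 -> b
  X3 -> T2 T0

Fill CYK table bottom-up:
  [0..0]={T0}  "a"  orig:{}
  [1..1]={T1}  "d"  orig:{}
  [2..2]={T0}  "a"  orig:{}
  [0..1]={A}  "ad"
  [1..2]={B}  "da"
  [0..2]={S}  "ada"

S ∈ T[0,2] ⇒ YES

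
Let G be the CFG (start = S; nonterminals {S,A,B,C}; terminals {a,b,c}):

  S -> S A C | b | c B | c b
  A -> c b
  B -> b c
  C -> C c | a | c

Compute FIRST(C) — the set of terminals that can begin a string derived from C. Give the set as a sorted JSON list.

FIRST iteration:
round 1:
  A via A→c b: +{c}
  B via B→b c: +{b}
  C via C→a: +{a}
  C via C→c: +{c}
  S via S→b: +{b}
  S via S→c B: +{c}
  FIRST[S]={b,c}  FIRST[A]={c}  FIRST[B]={b}  FIRST[C]={a,c}
round 2: done
  FIRST[S]={b,c}  FIRST[A]={c}  FIRST[B]={b}  FIRST[C]={a,c}

FIRST(C) = ["a", "c"]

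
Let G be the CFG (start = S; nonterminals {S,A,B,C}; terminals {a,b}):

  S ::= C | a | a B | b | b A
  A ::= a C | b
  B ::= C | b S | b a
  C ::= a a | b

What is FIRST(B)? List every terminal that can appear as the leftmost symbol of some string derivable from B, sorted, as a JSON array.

FIRST iteration:
iter 1:
  A via A→a C: +{a}
  A via A→b: +{b}
  B via B→b S: +{b}
  C via C→a a: +{a}
  C via C→b: +{b}
  S via S→C: +{a,b}
  S: {a,b}  A: {a,b}  B: {b}  C: {a,b}
iter 2:
  B via B→C: +{a}
  S: {a,b}  A: {a,b}  B: {a,b}  C: {a,b}
iter 3: done
  S: {a,b}  A: {a,b}  B: {a,b}  C: {a,b}

FIRST(B) = ["a", "b"]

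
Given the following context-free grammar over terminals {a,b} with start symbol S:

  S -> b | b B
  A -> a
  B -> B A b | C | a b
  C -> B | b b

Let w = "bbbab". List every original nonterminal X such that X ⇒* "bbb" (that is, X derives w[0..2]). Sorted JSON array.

CNF form of G:
  S -> T0 B | b
  A -> a
  B -> B X2 | T0 T0 | T1 T0
  C -> B X3 | T0 T0 | T1 T0
  T0 -> b
  T1 -> a
  X2 -> A T0
  X3 -> A T0

CYK fill, restricted to cells inside w[0..2]:
  T[0,0] 'b' = {S,T0}  orig:{S}
  T[1,1] 'b' = {S,T0}  orig:{S}
  T[2,2] 'b' = {S,T0}  orig:{S}
  T[0,1] 'bb' = {B,C}
  T[1,2] 'bb' = {B,C}
  T[0,2] 'bbb' = {S}

Original NTs in T[0,2] deriving "bbb": ["S"]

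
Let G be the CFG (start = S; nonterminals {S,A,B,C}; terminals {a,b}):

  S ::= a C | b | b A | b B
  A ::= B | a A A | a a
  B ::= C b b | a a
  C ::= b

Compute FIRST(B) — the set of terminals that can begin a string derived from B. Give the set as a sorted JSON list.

Compute FIRST by fixpoint:
pass 1:
  A via A→a A A: +{a}
  B via B→a a: +{a}
  C via C→b: +{b}
  S via S→a C: +{a}
  S via S→b: +{b}
  FIRST(S)={a,b}  FIRST(A)={a}  FIRST(B)={a}  FIRST(C)={b}
pass 2:
  B via B→C b b: +{b}
  FIRST(S)={a,b}  FIRST(A)={a}  FIRST(B)={a,b}  FIRST(C)={b}
pass 3:
  A via A→B: +{b}
  FIRST(S)={a,b}  FIRST(A)={a,b}  FIRST(B)={a,b}  FIRST(C)={b}
pass 4: — fixpoint
  FIRST(S)={a,b}  FIRST(A)={a,b}  FIRST(B)={a,b}  FIRST(C)={b}

FIRST(B) = ["a", "b"]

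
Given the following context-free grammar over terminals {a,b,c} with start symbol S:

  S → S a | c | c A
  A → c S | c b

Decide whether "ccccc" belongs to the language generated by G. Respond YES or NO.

Convert to CNF:
  S -> S T2 | T0 A | c
  A -> T0 S | T0 T1
  T0 -> c
  T1 -> b
  T2 -> a

CYK table (by increasing span):
  [0..0]={S,T0}  "c"  orig:{S}
  [1..1]={S,T0}  "c"  orig:{S}
  [2..2]={S,T0}  "c"  orig:{S}
  [3..3]={S,T0}  "c"  orig:{S}
  [4..4]={S,T0}  "c"  orig:{S}
  [0..1]={A}  "cc"
  [1..2]={A}  "cc"
  [2..3]={A}  "cc"
  [3..4]={A}  "cc"
  [0..2]={S}  "ccc"
  [1..3]={S}  "ccc"
  [2..4]={S}  "ccc"
  [0..3]={A}  "cccc"
  [1..4]={A}  "cccc"
  [0..4]={S}  "ccccc"

S ∈ T[0,4] ⇒ YES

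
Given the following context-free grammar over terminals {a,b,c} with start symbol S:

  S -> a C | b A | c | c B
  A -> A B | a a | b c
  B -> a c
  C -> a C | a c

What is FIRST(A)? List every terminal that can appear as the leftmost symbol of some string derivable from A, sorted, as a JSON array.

FIRST sets, iterate to fixpoint:
iter 1:
  A via A→a a: +{a}
  A via A→b c: +{b}
  B via B→a c: +{a}
  C via C→a C: +{a}
  S via S→a C: +{a}
  S via S→b A: +{b}
  S via S→c: +{c}
  S: {a,b,c}  A: {a,b}  B: {a}  C: {a}
iter 2: — fixpoint
  S: {a,b,c}  A: {a,b}  B: {a}  C: {a}

FIRST(A) = ["a", "b"]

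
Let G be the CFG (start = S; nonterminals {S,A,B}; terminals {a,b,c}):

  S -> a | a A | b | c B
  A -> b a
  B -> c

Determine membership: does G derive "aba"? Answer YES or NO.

Convert to CNF:
  S -> T1 A | T2 B | a | b
  A -> T0 T1
  B -> c
  T0 -> b
  T1 -> a
  T2 -> c

Fill CYK table bottom-up:
  cell(0,0) a: {S,T1}  orig:{S}
  cell(1,1) b: {S,T0}  orig:{S}
  cell(2,2) a: {S,T1}  orig:{S}
  cell(0,1) ab: ∅
  cell(1,2) ba: {A}
  cell(0,2) aba: {S}

S ∈ T[0,2] ⇒ YES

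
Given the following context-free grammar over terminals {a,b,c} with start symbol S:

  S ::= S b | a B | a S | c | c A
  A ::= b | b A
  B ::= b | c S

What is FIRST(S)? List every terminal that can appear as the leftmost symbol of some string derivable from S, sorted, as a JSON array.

FIRST iteration:
pass 1:
  A via A→b: +{b}
  B via B→b: +{b}
  B via B→c S: +{c}
  S via S→a B: +{a}
  S via S→c: +{c}
  S: {a,c}  A: {b}  B: {b,c}
pass 2: (stable)
  S: {a,c}  A: {b}  B: {b,c}

FIRST(S) = ["a", "c"]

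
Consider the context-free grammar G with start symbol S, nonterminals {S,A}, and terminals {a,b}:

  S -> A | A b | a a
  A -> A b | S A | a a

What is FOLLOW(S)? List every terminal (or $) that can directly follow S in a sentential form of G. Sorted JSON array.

FIRST iteration:
[1]
  A via A→a a: +{a}
  S via S→A: +{a}
  FIRST(S)={a}  FIRST(A)={a}
[2] done
  FIRST(S)={a}  FIRST(A)={a}

Compute FOLLOW by fixpoint:
initialize: $ ∈ FOLLOW(S)
pass 1:
  A→A b: FOLLOW(A) ⊇ FIRST(b) = {b}; new: +{b}
  A→S A: FOLLOW(S) ⊇ FIRST(A) = {a}; new: +{a}
  S→A: FOLLOW(A) ⊇ FOLLOW(S) ⊇ {$,a}; new: +{$,a}
  S: {$,a}  A: {$,a,b}
pass 2: (no change)
  S: {$,a}  A: {$,a,b}

FOLLOW(S) = ["$", "a"]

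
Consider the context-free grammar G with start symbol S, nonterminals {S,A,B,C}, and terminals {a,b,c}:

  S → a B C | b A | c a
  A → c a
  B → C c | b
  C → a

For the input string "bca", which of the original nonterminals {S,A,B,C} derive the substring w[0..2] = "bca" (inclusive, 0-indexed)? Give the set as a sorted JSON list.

CNF form of G:
  S -> T0 T1 | T1 X3 | T2 A
  A -> T0 T1
  B -> C T0 | b
  C -> a
  T0 -> c
  T1 -> a
  T2 -> b
  X3 -> B C

CYK table (by increasing span), restricted to cells inside w[0..2]:
  [0..0]={B,T2}  "b"  orig:{B}
  [1..1]={T0}  "c"  orig:{}
  [2..2]={C,T1}  "a"  orig:{C}
  [0..1]=∅  "bc"
  [1..2]={A,S}  "ca"
  [0..2]={S}  "bca"

Original NTs in T[0,2] deriving "bca": ["S"]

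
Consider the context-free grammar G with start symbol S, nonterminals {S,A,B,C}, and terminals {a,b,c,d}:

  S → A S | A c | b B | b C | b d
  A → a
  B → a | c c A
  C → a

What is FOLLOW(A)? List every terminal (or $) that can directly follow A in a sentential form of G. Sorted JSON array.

FIRST sets, iterate to fixpoint:
pass 1:
  A via A→a: +{a}
  B via B→a: +{a}
  B via B→c c A: +{c}
  C via C→a: +{a}
  S via S→A S: +{a}
  S via S→b B: +{b}
  FIRST(S)={a,b}  FIRST(A)={a}  FIRST(B)={a,c}  FIRST(C)={a}
pass 2: done
  FIRST(S)={a,b}  FIRST(A)={a}  FIRST(B)={a,c}  FIRST(C)={a}

FOLLOW iteration:
FOLLOW(S) := {$}
[1]
  S→A S: FOLLOW(A) ⊇ FIRST(S) = {a,b}; new: +{a,b}
  S→A c: FOLLOW(A) ⊇ FIRST(c) = {c}; new: +{c}
  S→b B: FOLLOW(B) ⊇ FOLLOW(S) ⊇ {$}; new: +{$}
  S→b C: FOLLOW(C) ⊇ FOLLOW(S) ⊇ {$}; new: +{$}
  S: {$}  A: {a,b,c}  B: {$}  C: {$}
[2]
  B→c c A: FOLLOW(A) ⊇ FOLLOW(B) ⊇ {$}; new: +{$}
  S: {$}  A: {$,a,b,c}  B: {$}  C: {$}
[3] done
  S: {$}  A: {$,a,b,c}  B: {$}  C: {$}

FOLLOW(A) = ["$", "a", "b", "c"]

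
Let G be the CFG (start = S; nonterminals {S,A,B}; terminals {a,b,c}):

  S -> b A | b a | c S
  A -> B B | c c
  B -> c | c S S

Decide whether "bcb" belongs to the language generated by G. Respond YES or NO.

CNF form of G:
  S -> T0 S | T1 A | T1 T2
  A -> B B | T0 T0
  B -> T0 X3 | c
  T0 -> c
  T1 -> b
  T2 -> a
  X3 -> S S

Fill CYK table bottom-up:
  cell(0,0) b: {T1}  orig:{}
  cell(1,1) c: {B,T0}  orig:{B}
  cell(2,2) b: {T1}  orig:{}
  cell(0,1) bc: ∅
  cell(1,2) cb: ∅
  cell(0,2) bcb: ∅

S ∉ T[0,2] ⇒ NO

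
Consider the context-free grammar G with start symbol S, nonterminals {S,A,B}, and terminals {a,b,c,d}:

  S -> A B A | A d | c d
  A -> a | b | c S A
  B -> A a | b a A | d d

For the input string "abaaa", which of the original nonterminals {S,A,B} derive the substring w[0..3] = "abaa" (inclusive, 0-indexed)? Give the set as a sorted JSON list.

Convert to CNF:
  S -> A T3 | A X6 | T0 T3
  A -> T0 X4 | a | b
  B -> A T1 | T2 X5 | T3 T3
  T0 -> c
  T1 -> a
  T2 -> b
  T3 -> d
  X4 -> S A
  X5 -> T1 A
  X6 -> B A

CYK table (by increasing span) — only the sub-triangle for w[0..3]:
  cell(0,0) a: {A,T1}  orig:{A}
  cell(1,1) b: {A,T2}  orig:{A}
  cell(2,2) a: {A,T1}  orig:{A}
  cell(3,3) a: {A,T1}  orig:{A}
  cell(0,1) ab: {X5}  orig:{}
  cell(1,2) ba: {B}
  cell(2,3) aa: {B,X5}  orig:{B}
  cell(0,2) aba: ∅
  cell(1,3) baa: {B,X6}  orig:{B}
  cell(0,3) abaa: {S}

Original NTs in T[0,3] deriving "abaa": ["S"]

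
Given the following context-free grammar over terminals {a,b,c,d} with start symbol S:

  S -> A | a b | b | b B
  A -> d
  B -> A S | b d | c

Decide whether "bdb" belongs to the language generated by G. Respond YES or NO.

CNF form of G:
  S -> T0 B | T2 T0 | b | d
  A -> d
  B -> A S | T0 T1 | c
  T0 -> b
  T1 -> d
  T2 -> a

Fill CYK table bottom-up:
  T[0,0] 'b' = {S,T0}  orig:{S}
  T[1,1] 'd' = {A,S,T1}  orig:{A,S}
  T[2,2] 'b' = {S,T0}  orig:{S}
  T[0,1] 'bd' = {B}
  T[1,2] 'db' = {B}
  T[0,2] 'bdb' = {S}

S ∈ T[0,2] ⇒ YES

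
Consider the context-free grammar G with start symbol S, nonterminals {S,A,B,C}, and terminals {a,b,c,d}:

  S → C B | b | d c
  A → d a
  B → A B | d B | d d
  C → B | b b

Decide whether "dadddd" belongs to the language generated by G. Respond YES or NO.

Convert to CNF:
  S -> C B | T0 T3 | b
  A -> T0 T1
  B -> A B | T0 B | T0 T0
  C -> A B | T0 B | T0 T0 | T2 T2
  T0 -> d
  T1 -> a
  T2 -> b
  T3 -> c

Fill CYK table bottom-up:
  [0..0]={T0}  "d"  orig:{}
  [1..1]={T1}  "a"  orig:{}
  [2..2]={T0}  "d"  orig:{}
  [3..3]={T0}  "d"  orig:{}
  [4..4]={T0}  "d"  orig:{}
  [5..5]={T0}  "d"  orig:{}
  [0..1]={A}  "da"
  [1..2]=∅  "ad"
  [2..3]={B,C}  "dd"
  [3..4]={B,C}  "dd"
  [4..5]={B,C}  "dd"
  [0..2]=∅  "dad"
  [1..3]=∅  "add"
  [2..4]={B,C}  "ddd"
  [3..5]={B,C}  "ddd"
  [0..3]={B,C}  "dadd"
  [1..4]=∅  "addd"
  [2..5]={B,C,S}  "dddd"
  [0..4]={B,C}  "daddd"
  [1..5]=∅  "adddd"
  [0..5]={B,C,S}  "dadddd"

S ∈ T[0,5] ⇒ YES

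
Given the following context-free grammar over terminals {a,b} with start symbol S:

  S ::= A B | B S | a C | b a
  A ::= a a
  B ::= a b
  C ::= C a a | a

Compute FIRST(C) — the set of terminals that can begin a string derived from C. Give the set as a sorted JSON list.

FIRST sets, iterate to fixpoint:
round 1:
  A via A→a a: +{a}
  B via B→a b: +{a}
  C via C→a: +{a}
  S via S→A B: +{a}
  S via S→b a: +{b}
  FIRST[S]={a,b}  FIRST[A]={a}  FIRST[B]={a}  FIRST[C]={a}
round 2: (no change)
  FIRST[S]={a,b}  FIRST[A]={a}  FIRST[B]={a}  FIRST[C]={a}

FIRST(C) = ["a"]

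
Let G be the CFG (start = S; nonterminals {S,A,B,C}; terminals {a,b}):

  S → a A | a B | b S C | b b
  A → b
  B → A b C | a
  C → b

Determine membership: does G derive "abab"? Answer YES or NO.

Convert to CNF:
  S -> T0 T0 | T0 X3 | T1 A | T1 B
  A -> b
  B -> A X2 | a
  C -> b
  T0 -> b
  T1 -> a
  X2 -> T0 C
  X3 -> S C

Fill CYK table bottom-up:
  cell(0,0) a: {B,T1}  orig:{B}
  cell(1,1) b: {A,C,T0}  orig:{A,C}
  cell(2,2) a: {B,T1}  orig:{B}
  cell(3,3) b: {A,C,T0}  orig:{A,C}
  cell(0,1) ab: {S}
  cell(1,2) ba: ∅
  cell(2,3) ab: {S}
  cell(0,2) aba: ∅
  cell(1,3) bab: ∅
  cell(0,3) abab: ∅

S ∉ T[0,3] ⇒ NO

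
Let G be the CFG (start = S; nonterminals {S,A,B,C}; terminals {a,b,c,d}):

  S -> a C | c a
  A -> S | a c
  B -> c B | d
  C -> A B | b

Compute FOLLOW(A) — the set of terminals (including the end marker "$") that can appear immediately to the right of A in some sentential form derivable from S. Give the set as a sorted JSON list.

Compute FIRST by fixpoint:
[1]
  A via A→a c: +{a}
  B via B→c B: +{c}
  B via B→d: +{d}
  C via C→A B: +{a}
  C via C→b: +{b}
  S via S→a C: +{a}
  S via S→c a: +{c}
  FIRST(S)={a,c}  FIRST(A)={a}  FIRST(B)={c,d}  FIRST(C)={a,b}
[2]
  A via A→S: +{c}
  C via C→A B: +{c}
  FIRST(S)={a,c}  FIRST(A)={a,c}  FIRST(B)={c,d}  FIRST(C)={a,b,c}
[3] — fixpoint
  FIRST(S)={a,c}  FIRST(A)={a,c}  FIRST(B)={c,d}  FIRST(C)={a,b,c}

FOLLOW sets:
seed FOLLOW(S) with $
iter 1:
  C→A B: FOLLOW(A) ⊇ FIRST(B) = {c,d}; new: +{c,d}
  S→a C: FOLLOW(C) ⊇ FOLLOW(S) ⊇ {$}; new: +{$}
  S: {$}  A: {c,d}  B: {}  C: {$}
iter 2:
  A→S: FOLLOW(S) ⊇ FOLLOW(A) ⊇ {c,d}; new: +{c,d}
  C→A B: FOLLOW(B) ⊇ FOLLOW(C) ⊇ {$}; new: +{$}
  S→a C: FOLLOW(C) ⊇ FOLLOW(S) ⊇ {$,c,d}; new: +{c,d}
  S: {$,c,d}  A: {c,d}  B: {$}  C: {$,c,d}
iter 3:
  C→A B: FOLLOW(B) ⊇ FOLLOW(C) ⊇ {$,c,d}; new: +{c,d}
  S: {$,c,d}  A: {c,d}  B: {$,c,d}  C: {$,c,d}
iter 4: (no change)
  S: {$,c,d}  A: {c,d}  B: {$,c,d}  C: {$,c,d}

FOLLOW(A) = ["c", "d"]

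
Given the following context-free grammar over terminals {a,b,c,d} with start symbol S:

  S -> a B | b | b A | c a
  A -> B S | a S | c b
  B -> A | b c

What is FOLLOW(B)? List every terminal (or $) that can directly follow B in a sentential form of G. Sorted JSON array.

Compute FIRST by fixpoint:
[1]
  A via A→a S: +{a}
  A via A→c b: +{c}
  B via B→A: +{a,c}
  B via B→b c: +{b}
  S via S→a B: +{a}
  S via S→b: +{b}
  S via S→c a: +{c}
  FIRST(S)={a,b,c}  FIRST(A)={a,c}  FIRST(B)={a,b,c}
[2]
  A via A→B S: +{b}
  FIRST(S)={a,b,c}  FIRST(A)={a,b,c}  FIRST(B)={a,b,c}
[3] (stable)
  FIRST(S)={a,b,c}  FIRST(A)={a,b,c}  FIRST(B)={a,b,c}

Compute FOLLOW by fixpoint:
FOLLOW(S) := {$}
pass 1:
  A→B S: FOLLOW(B) ⊇ FIRST(S) = {a,b,c}; new: +{a,b,c}
  B→A: FOLLOW(A) ⊇ FOLLOW(B) ⊇ {a,b,c}; new: +{a,b,c}
  S→a B: FOLLOW(B) ⊇ FOLLOW(S) ⊇ {$}; new: +{$}
  S→b A: FOLLOW(A) ⊇ FOLLOW(S) ⊇ {$}; new: +{$}
  S: {$}  A: {$,a,b,c}  B: {$,a,b,c}
pass 2:
  A→B S: FOLLOW(S) ⊇ FOLLOW(A) ⊇ {$,a,b,c}; new: +{a,b,c}
  S: {$,a,b,c}  A: {$,a,b,c}  B: {$,a,b,c}
pass 3: (stable)
  S: {$,a,b,c}  A: {$,a,b,c}  B: {$,a,b,c}

FOLLOW(B) = ["$", "a", "b", "c"]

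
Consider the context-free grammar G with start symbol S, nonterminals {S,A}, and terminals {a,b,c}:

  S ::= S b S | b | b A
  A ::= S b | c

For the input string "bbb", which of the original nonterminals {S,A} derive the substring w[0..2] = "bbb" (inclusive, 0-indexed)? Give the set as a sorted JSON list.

CNF form of G:
  S -> S X1 | T0 A | b
  A -> S T0 | c
  T0 -> b
  X1 -> T0 S

CYK table (by increasing span) (cells [i..j] with 0 ≤ i ≤ j ≤ 2 only):
  T[0,0] 'b' = {S,T0}  orig:{S}
  T[1,1] 'b' = {S,T0}  orig:{S}
  T[2,2] 'b' = {S,T0}  orig:{S}
  T[0,1] 'bb' = {A,X1}  orig:{A}
  T[1,2] 'bb' = {A,X1}  orig:{A}
  T[0,2] 'bbb' = {S}

Original NTs in T[0,2] deriving "bbb": ["S"]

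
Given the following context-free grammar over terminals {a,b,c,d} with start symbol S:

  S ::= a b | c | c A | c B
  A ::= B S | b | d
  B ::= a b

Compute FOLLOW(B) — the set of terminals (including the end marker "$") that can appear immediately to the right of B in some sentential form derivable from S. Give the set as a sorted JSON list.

FIRST sets, iterate to fixpoint:
round 1:
  A via A→b: +{b}
  A via A→d: +{d}
  B via B→a b: +{a}
  S via S→a b: +{a}
  S via S→c: +{c}
  FIRST[S]={a,c}  FIRST[A]={b,d}  FIRST[B]={a}
round 2:
  A via A→B S: +{a}
  FIRST[S]={a,c}  FIRST[A]={a,b,d}  FIRST[B]={a}
round 3: — fixpoint
  FIRST[S]={a,c}  FIRST[A]={a,b,d}  FIRST[B]={a}

FOLLOW iteration:
FOLLOW(S) := {$}
[1]
  A→B S: FOLLOW(B) ⊇ FIRST(S) = {a,c}; new: +{a,c}
  S→c A: FOLLOW(A) ⊇ FOLLOW(S) ⊇ {$}; new: +{$}
  S→c B: FOLLOW(B) ⊇ FOLLOW(S) ⊇ {$}; new: +{$}
  S: {$}  A: {$}  B: {$,a,c}
[2] (stable)
  S: {$}  A: {$}  B: {$,a,c}

FOLLOW(B) = ["$", "a", "c"]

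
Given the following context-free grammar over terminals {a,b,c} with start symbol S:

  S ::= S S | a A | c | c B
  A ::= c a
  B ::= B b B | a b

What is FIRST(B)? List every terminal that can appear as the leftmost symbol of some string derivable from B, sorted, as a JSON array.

Compute FIRST by fixpoint:
round 1:
  A via A→c a: +{c}
  B via B→a b: +{a}
  S via S→a A: +{a}
  S via S→c: +{c}
  FIRST(S)={a,c}  FIRST(A)={c}  FIRST(B)={a}
round 2: (stable)
  FIRST(S)={a,c}  FIRST(A)={c}  FIRST(B)={a}

FIRST(B) = ["a"]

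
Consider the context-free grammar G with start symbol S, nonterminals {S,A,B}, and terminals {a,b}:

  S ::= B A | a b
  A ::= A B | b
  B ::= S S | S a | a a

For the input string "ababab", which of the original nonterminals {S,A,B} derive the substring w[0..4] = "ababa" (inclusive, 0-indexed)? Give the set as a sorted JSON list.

Convert to CNF:
  S -> B A | T0 T1
  A -> A B | b
  B -> S S | S T0 | T0 T0
  T0 -> a
  T1 -> b

CYK fill — only the sub-triangle for w[0..4]:
  cell(0,0) a: {T0}  orig:{}
  cell(1,1) b: {A,T1}  orig:{A}
  cell(2,2) a: {T0}  orig:{}
  cell(3,3) b: {A,T1}  orig:{A}
  cell(4,4) a: {T0}  orig:{}
  cell(0,1) ab: {S}
  cell(1,2) ba: ∅
  cell(2,3) ab: {S}
  cell(3,4) ba: ∅
  cell(0,2) aba: {B}
  cell(1,3) bab: ∅
  cell(2,4) aba: {B}
  cell(0,3) abab: {B,S}
  cell(1,4) baba: {A}
  cell(0,4) ababa: {B}

Original NTs in T[0,4] deriving "ababa": ["B"]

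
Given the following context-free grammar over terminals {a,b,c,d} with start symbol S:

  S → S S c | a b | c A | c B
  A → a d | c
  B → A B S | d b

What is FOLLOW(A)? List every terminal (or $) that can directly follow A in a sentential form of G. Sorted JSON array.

Compute FIRST by fixpoint:
round 1:
  A via A→a d: +{a}
  A via A→c: +{c}
  B via B→A B S: +{a,c}
  B via B→d b: +{d}
  S via S→a b: +{a}
  S via S→c A: +{c}
  S: {a,c}  A: {a,c}  B: {a,c,d}
round 2: (stable)
  S: {a,c}  A: {a,c}  B: {a,c,d}

Compute FOLLOW by fixpoint:
FOLLOW(S) := {$}
pass 1:
  B→A B S: FOLLOW(A) ⊇ FIRST(B) = {a,c,d}; new: +{a,c,d}
  B→A B S: FOLLOW(B) ⊇ FIRST(S) = {a,c}; new: +{a,c}
  B→A B S: FOLLOW(S) ⊇ FOLLOW(B) ⊇ {a,c}; new: +{a,c}
  S→c A: FOLLOW(A) ⊇ FOLLOW(S) ⊇ {$,a,c}; new: +{$}
  S→c B: FOLLOW(B) ⊇ FOLLOW(S) ⊇ {$,a,c}; new: +{$}
  FOLLOW[S]={$,a,c}  FOLLOW[A]={$,a,c,d}  FOLLOW[B]={$,a,c}
pass 2: — fixpoint
  FOLLOW[S]={$,a,c}  FOLLOW[A]={$,a,c,d}  FOLLOW[B]={$,a,c}

FOLLOW(A) = ["$", "a", "c", "d"]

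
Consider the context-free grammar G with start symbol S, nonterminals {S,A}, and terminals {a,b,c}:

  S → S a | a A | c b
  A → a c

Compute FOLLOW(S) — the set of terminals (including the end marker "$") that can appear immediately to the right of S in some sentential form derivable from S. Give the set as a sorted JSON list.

FIRST sets, iterate to fixpoint:
round 1:
  A via A→a c: +{a}
  S via S→a A: +{a}
  S via S→c b: +{c}
  FIRST(S)={a,c}  FIRST(A)={a}
round 2: — fixpoint
  FIRST(S)={a,c}  FIRST(A)={a}

FOLLOW sets:
seed FOLLOW(S) with $
iter 1:
  S→S a: FOLLOW(S) ⊇ FIRST(a) = {a}; new: +{a}
  S→a A: FOLLOW(A) ⊇ FOLLOW(S) ⊇ {$,a}; new: +{$,a}
  S: {$,a}  A: {$,a}
iter 2: (stable)
  S: {$,a}  A: {$,a}

FOLLOW(S) = ["$", "a"]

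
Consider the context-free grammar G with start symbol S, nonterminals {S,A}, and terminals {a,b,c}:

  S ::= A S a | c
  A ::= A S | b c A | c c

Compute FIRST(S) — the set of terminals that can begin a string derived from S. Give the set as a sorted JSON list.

FIRST sets, iterate to fixpoint:
[1]
  A via A→b c A: +{b}
  A via A→c c: +{c}
  S via S→A S a: +{b,c}
  FIRST[S]={b,c}  FIRST[A]={b,c}
[2] done
  FIRST[S]={b,c}  FIRST[A]={b,c}

FIRST(S) = ["b", "c"]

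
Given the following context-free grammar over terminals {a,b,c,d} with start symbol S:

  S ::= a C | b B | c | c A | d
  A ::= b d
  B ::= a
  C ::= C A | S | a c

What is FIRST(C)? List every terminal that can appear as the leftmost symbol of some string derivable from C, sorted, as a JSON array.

FIRST sets, iterate to fixpoint:
[1]
  A via A→b d: +{b}
  B via B→a: +{a}
  C via C→a c: +{a}
  S via S→a C: +{a}
  S via S→b B: +{b}
  S via S→c: +{c}
  S via S→d: +{d}
  FIRST(S)={a,b,c,d}  FIRST(A)={b}  FIRST(B)={a}  FIRST(C)={a}
[2]
  C via C→S: +{b,c,d}
  FIRST(S)={a,b,c,d}  FIRST(A)={b}  FIRST(B)={a}  FIRST(C)={a,b,c,d}
[3] done
  FIRST(S)={a,b,c,d}  FIRST(A)={b}  FIRST(B)={a}  FIRST(C)={a,b,c,d}

FIRST(C) = ["a", "b", "c", "d"]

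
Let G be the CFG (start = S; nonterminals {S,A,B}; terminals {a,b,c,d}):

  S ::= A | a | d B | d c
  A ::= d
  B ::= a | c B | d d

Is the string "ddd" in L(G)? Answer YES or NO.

Convert to CNF:
  S -> T1 B | T1 T0 | a | d
  A -> d
  B -> T0 B | T1 T1 | a
  T0 -> c
  T1 -> d

Fill CYK table bottom-up:
  [0..0]={A,S,T1}  "d"  orig:{A,S}
  [1..1]={A,S,T1}  "d"  orig:{A,S}
  [2..2]={A,S,T1}  "d"  orig:{A,S}
  [0..1]={B}  "dd"
  [1..2]={B}  "dd"
  [0..2]={S}  "ddd"

S ∈ T[0,2] ⇒ YES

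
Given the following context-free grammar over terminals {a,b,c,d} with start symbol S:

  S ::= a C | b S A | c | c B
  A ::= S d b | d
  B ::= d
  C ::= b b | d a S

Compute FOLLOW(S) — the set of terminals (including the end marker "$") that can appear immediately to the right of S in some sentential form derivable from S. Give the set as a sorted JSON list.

FIRST sets, iterate to fixpoint:
iter 1:
  A via A→d: +{d}
  B via B→d: +{d}
  C via C→b b: +{b}
  C via C→d a S: +{d}
  S via S→a C: +{a}
  S via S→b S A: +{b}
  S via S→c: +{c}
  S: {a,b,c}  A: {d}  B: {d}  C: {b,d}
iter 2:
  A via A→S d b: +{a,b,c}
  S: {a,b,c}  A: {a,b,c,d}  B: {d}  C: {b,d}
iter 3: (stable)
  S: {a,b,c}  A: {a,b,c,d}  B: {d}  C: {b,d}

FOLLOW iteration:
initialize: $ ∈ FOLLOW(S)
iter 1:
  A→S d b: FOLLOW(S) ⊇ FIRST(d) = {d}; new: +{d}
  S→a C: FOLLOW(C) ⊇ FOLLOW(S) ⊇ {$,d}; new: +{$,d}
  S→b S A: FOLLOW(S) ⊇ FIRST(A) = {a,b,c,d}; new: +{a,b,c}
  S→b S A: FOLLOW(A) ⊇ FOLLOW(S) ⊇ {$,a,b,c,d}; new: +{$,a,b,c,d}
  S→c B: FOLLOW(B) ⊇ FOLLOW(S) ⊇ {$,a,b,c,d}; new: +{$,a,b,c,d}
  FOLLOW(S)={$,a,b,c,d}  FOLLOW(A)={$,a,b,c,d}  FOLLOW(B)={$,a,b,c,d}  FOLLOW(C)={$,d}
iter 2:
  S→a C: FOLLOW(C) ⊇ FOLLOW(S) ⊇ {$,a,b,c,d}; new: +{a,b,c}
  FOLLOW(S)={$,a,b,c,d}  FOLLOW(A)={$,a,b,c,d}  FOLLOW(B)={$,a,b,c,d}  FOLLOW(C)={$,a,b,c,d}
iter 3: (no change)
  FOLLOW(S)={$,a,b,c,d}  FOLLOW(A)={$,a,b,c,d}  FOLLOW(B)={$,a,b,c,d}  FOLLOW(C)={$,a,b,c,d}

FOLLOW(S) = ["$", "a", "b", "c", "d"]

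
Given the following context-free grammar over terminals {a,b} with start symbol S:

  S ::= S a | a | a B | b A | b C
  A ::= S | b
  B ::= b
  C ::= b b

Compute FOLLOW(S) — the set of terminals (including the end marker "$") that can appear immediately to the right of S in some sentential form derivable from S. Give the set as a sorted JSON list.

Compute FIRST by fixpoint:
iter 1:
  A via A→b: +{b}
  B via B→b: +{b}
  C via C→b b: +{b}
  S via S→a: +{a}
  S via S→b A: +{b}
  FIRST[S]={a,b}  FIRST[A]={b}  FIRST[B]={b}  FIRST[C]={b}
iter 2:
  A via A→S: +{a}
  FIRST[S]={a,b}  FIRST[A]={a,b}  FIRST[B]={b}  FIRST[C]={b}
iter 3: (no change)
  FIRST[S]={a,b}  FIRST[A]={a,b}  FIRST[B]={b}  FIRST[C]={b}

FOLLOW iteration:
initialize: $ ∈ FOLLOW(S)
iter 1:
  S→S a: FOLLOW(S) ⊇ FIRST(a) = {a}; new: +{a}
  S→a B: FOLLOW(B) ⊇ FOLLOW(S) ⊇ {$,a}; new: +{$,a}
  S→b A: FOLLOW(A) ⊇ FOLLOW(S) ⊇ {$,a}; new: +{$,a}
  S→b C: FOLLOW(C) ⊇ FOLLOW(S) ⊇ {$,a}; new: +{$,a}
  FOLLOW(S)={$,a}  FOLLOW(A)={$,a}  FOLLOW(B)={$,a}  FOLLOW(C)={$,a}
iter 2: (no change)
  FOLLOW(S)={$,a}  FOLLOW(A)={$,a}  FOLLOW(B)={$,a}  FOLLOW(C)={$,a}

FOLLOW(S) = ["$", "a"]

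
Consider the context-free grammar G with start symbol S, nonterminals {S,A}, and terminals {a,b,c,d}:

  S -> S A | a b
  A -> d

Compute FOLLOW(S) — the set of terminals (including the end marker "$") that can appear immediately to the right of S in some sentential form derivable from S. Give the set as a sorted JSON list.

FIRST iteration:
iter 1:
  A via A→d: +{d}
  S via S→a b: +{a}
  FIRST(S)={a}  FIRST(A)={d}
iter 2: (no change)
  FIRST(S)={a}  FIRST(A)={d}

Compute FOLLOW by fixpoint:
initialize: $ ∈ FOLLOW(S)
pass 1:
  S→S A: FOLLOW(S) ⊇ FIRST(A) = {d}; new: +{d}
  S→S A: FOLLOW(A) ⊇ FOLLOW(S) ⊇ {$,d}; new: +{$,d}
  S: {$,d}  A: {$,d}
pass 2: (stable)
  S: {$,d}  A: {$,d}

FOLLOW(S) = ["$", "d"]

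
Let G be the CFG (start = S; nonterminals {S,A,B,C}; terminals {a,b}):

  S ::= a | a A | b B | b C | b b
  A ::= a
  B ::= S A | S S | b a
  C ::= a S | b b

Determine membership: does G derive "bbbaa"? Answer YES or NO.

Convert to CNF:
  S -> T0 B | T0 C | T0 T0 | T1 A | a
  A -> a
  B -> S A | S S | T0 T1
  C -> T0 T0 | T1 S
  T0 -> b
  T1 -> a

Fill CYK table bottom-up:
  cell(0,0) b: {T0}  orig:{}
  cell(1,1) b: {T0}  orig:{}
  cell(2,2) b: {T0}  orig:{}
  cell(3,3) a: {A,S,T1}  orig:{A,S}
  cell(4,4) a: {A,S,T1}  orig:{A,S}
  cell(0,1) bb: {C,S}
  cell(1,2) bb: {C,S}
  cell(2,3) ba: {B}
  cell(3,4) aa: {B,C,S}
  cell(0,2) bbb: {S}
  cell(1,3) bba: {B,S}
  cell(2,4) baa: {S}
  cell(0,3) bbba: {B,S}
  cell(1,4) bbaa: {B}
  cell(0,4) bbbaa: {B,S}

S ∈ T[0,4] ⇒ YES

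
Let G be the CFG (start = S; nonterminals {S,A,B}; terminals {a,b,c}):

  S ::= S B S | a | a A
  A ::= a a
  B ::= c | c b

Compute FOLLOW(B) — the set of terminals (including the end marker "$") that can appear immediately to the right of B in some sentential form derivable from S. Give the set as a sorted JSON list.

Compute FIRST by fixpoint:
iter 1:
  A via A→a a: +{a}
  B via B→c: +{c}
  S via S→a: +{a}
  FIRST[S]={a}  FIRST[A]={a}  FIRST[B]={c}
iter 2: (stable)
  FIRST[S]={a}  FIRST[A]={a}  FIRST[B]={c}

FOLLOW iteration:
initialize: $ ∈ FOLLOW(S)
pass 1:
  S→S B S: FOLLOW(S) ⊇ FIRST(B) = {c}; new: +{c}
  S→S B S: FOLLOW(B) ⊇ FIRST(S) = {a}; new: +{a}
  S→a A: FOLLOW(A) ⊇ FOLLOW(S) ⊇ {$,c}; new: +{$,c}
  FOLLOW(S)={$,c}  FOLLOW(A)={$,c}  FOLLOW(B)={a}
pass 2: — fixpoint
  FOLLOW(S)={$,c}  FOLLOW(A)={$,c}  FOLLOW(B)={a}

FOLLOW(B) = ["a"]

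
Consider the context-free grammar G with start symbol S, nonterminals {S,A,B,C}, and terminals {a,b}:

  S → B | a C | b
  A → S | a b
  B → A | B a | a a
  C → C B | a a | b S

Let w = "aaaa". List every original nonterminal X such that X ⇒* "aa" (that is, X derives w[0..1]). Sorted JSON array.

CNF form of G:
  S -> B T0 | T0 C | T0 T0 | T0 T1 | b
  A -> B T0 | T0 C | T0 T0 | T0 T1 | b
  B -> B T0 | T0 C | T0 T0 | T0 T1 | b
  C -> C B | T0 T0 | T1 S
  T0 -> a
  T1 -> b

CYK table (by increasing span) — only the sub-triangle for w[0..1]:
  cell(0,0) a: {T0}  orig:{}
  cell(1,1) a: {T0}  orig:{}
  cell(0,1) aa: {A,B,C,S}

Original NTs in T[0,1] deriving "aa": ["A", "B", "C", "S"]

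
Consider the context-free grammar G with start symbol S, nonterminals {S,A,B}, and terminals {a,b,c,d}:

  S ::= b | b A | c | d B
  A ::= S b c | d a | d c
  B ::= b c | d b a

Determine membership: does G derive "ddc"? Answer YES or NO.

Convert to CNF:
  S -> T0 A | T2 B | b | c
  A -> S X4 | T2 T1 | T2 T3
  B -> T0 T1 | T2 X5
  T0 -> b
  T1 -> c
  T2 -> d
  T3 -> a
  X4 -> T0 T1
  X5 -> T0 T3

CYK fill:
  cell(0,0) d: {T2}  orig:{}
  cell(1,1) d: {T2}  orig:{}
  cell(2,2) c: {S,T1}  orig:{S}
  cell(0,1) dd: ∅
  cell(1,2) dc: {A}
  cell(0,2) ddc: ∅

S ∉ T[0,2] ⇒ NO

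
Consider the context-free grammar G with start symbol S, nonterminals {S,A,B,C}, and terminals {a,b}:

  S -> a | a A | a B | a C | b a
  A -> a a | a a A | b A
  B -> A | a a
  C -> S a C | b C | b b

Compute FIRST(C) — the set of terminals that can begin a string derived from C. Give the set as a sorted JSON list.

Compute FIRST by fixpoint:
iter 1:
  A via A→a a: +{a}
  A via A→b A: +{b}
  B via B→A: +{a,b}
  C via C→b C: +{b}
  S via S→a: +{a}
  S via S→b a: +{b}
  FIRST[S]={a,b}  FIRST[A]={a,b}  FIRST[B]={a,b}  FIRST[C]={b}
iter 2:
  C via C→S a C: +{a}
  FIRST[S]={a,b}  FIRST[A]={a,b}  FIRST[B]={a,b}  FIRST[C]={a,b}
iter 3: — fixpoint
  FIRST[S]={a,b}  FIRST[A]={a,b}  FIRST[B]={a,b}  FIRST[C]={a,b}

FIRST(C) = ["a", "b"]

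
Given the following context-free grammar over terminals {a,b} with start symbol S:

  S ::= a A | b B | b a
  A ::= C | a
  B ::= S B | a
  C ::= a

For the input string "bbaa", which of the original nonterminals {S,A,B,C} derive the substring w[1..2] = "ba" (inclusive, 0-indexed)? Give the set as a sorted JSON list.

CNF form of G:
  S -> T0 A | T1 B | T1 T0
  A -> a
  B -> S B | a
  C -> a
  T0 -> a
  T1 -> b

CYK fill (cells [i..j] with 1 ≤ i ≤ j ≤ 2 only):
  T[1,1] 'b' = {T1}  orig:{}
  T[2,2] 'a' = {A,B,C,T0}  orig:{A,B,C}
  T[1,2] 'ba' = {S}

Original NTs in T[1,2] deriving "ba": ["S"]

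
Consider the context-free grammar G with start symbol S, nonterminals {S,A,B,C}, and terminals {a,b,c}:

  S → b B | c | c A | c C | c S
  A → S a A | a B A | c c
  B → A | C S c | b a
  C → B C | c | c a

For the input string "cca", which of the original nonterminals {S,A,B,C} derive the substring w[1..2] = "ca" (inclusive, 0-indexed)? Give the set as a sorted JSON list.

CNF form of G:
  S -> T1 A | T1 C | T1 S | T2 B | c
  A -> S X3 | T0 X4 | T1 T1
  B -> C X5 | S X6 | T0 X7 | T1 T1 | T2 T0
  C -> B C | T1 T0 | c
  T0 -> a
  T1 -> c
  T2 -> b
  X3 -> T0 A
  X4 -> B A
  X5 -> S T1
  X6 -> T0 A
  X7 -> B A

Fill CYK table bottom-up (cells [i..j] with 1 ≤ i ≤ j ≤ 2 only):
  cell(1,1) c: {C,S,T1}  orig:{C,S}
  cell(2,2) a: {T0}  orig:{}
  cell(1,2) ca: {C}

Original NTs in T[1,2] deriving "ca": ["C"]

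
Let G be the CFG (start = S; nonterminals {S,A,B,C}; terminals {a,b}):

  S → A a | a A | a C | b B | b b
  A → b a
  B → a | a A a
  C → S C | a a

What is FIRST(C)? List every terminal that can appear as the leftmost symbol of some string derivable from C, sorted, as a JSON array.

FIRST sets, iterate to fixpoint:
pass 1:
  A via A→b a: +{b}
  B via B→a: +{a}
  C via C→a a: +{a}
  S via S→A a: +{b}
  S via S→a A: +{a}
  FIRST(S)={a,b}  FIRST(A)={b}  FIRST(B)={a}  FIRST(C)={a}
pass 2:
  C via C→S C: +{b}
  FIRST(S)={a,b}  FIRST(A)={b}  FIRST(B)={a}  FIRST(C)={a,b}
pass 3: (no change)
  FIRST(S)={a,b}  FIRST(A)={b}  FIRST(B)={a}  FIRST(C)={a,b}

FIRST(C) = ["a", "b"]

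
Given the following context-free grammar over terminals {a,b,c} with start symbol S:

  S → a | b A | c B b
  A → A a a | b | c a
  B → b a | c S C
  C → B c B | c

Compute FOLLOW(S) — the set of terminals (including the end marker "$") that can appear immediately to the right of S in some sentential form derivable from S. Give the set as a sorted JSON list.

FIRST sets, iterate to fixpoint:
iter 1:
  A via A→b: +{b}
  A via A→c a: +{c}
  B via B→b a: +{b}
  B via B→c S C: +{c}
  C via C→B c B: +{b,c}
  S via S→a: +{a}
  S via S→b A: +{b}
  S via S→c B b: +{c}
  FIRST[S]={a,b,c}  FIRST[A]={b,c}  FIRST[B]={b,c}  FIRST[C]={b,c}
iter 2: done
  FIRST[S]={a,b,c}  FIRST[A]={b,c}  FIRST[B]={b,c}  FIRST[C]={b,c}

Compute FOLLOW by fixpoint:
seed FOLLOW(S) with $
pass 1:
  A→A a a: FOLLOW(A) ⊇ FIRST(a) = {a}; new: +{a}
  B→c S C: FOLLOW(S) ⊇ FIRST(C) = {b,c}; new: +{b,c}
  C→B c B: FOLLOW(B) ⊇ FIRST(c) = {c}; new: +{c}
  S→b A: FOLLOW(A) ⊇ FOLLOW(S) ⊇ {$,b,c}; new: +{$,b,c}
  S→c B b: FOLLOW(B) ⊇ FIRST(b) = {b}; new: +{b}
  FOLLOW[S]={$,b,c}  FOLLOW[A]={$,a,b,c}  FOLLOW[B]={b,c}  FOLLOW[C]={}
pass 2:
  B→c S C: FOLLOW(C) ⊇ FOLLOW(B) ⊇ {b,c}; new: +{b,c}
  FOLLOW[S]={$,b,c}  FOLLOW[A]={$,a,b,c}  FOLLOW[B]={b,c}  FOLLOW[C]={b,c}
pass 3: done
  FOLLOW[S]={$,b,c}  FOLLOW[A]={$,a,b,c}  FOLLOW[B]={b,c}  FOLLOW[C]={b,c}

FOLLOW(S) = ["$", "b", "c"]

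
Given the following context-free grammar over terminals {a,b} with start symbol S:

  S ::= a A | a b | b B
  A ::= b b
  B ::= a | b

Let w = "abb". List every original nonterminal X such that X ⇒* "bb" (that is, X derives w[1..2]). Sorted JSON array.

CNF form of G:
  S -> T0 B | T1 A | T1 T0
  A -> T0 T0
  B -> a | b
  T0 -> b
  T1 -> a

Fill CYK table bottom-up (cells [i..j] with 1 ≤ i ≤ j ≤ 2 only):
  [1..1]={B,T0}  "b"  orig:{B}
  [2..2]={B,T0}  "b"  orig:{B}
  [1..2]={A,S}  "bb"

Original NTs in T[1,2] deriving "bb": ["A", "S"]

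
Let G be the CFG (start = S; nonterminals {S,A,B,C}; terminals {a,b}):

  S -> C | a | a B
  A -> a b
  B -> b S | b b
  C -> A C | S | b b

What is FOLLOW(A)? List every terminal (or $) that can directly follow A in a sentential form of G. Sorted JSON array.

Compute FIRST by fixpoint:
[1]
  A via A→a b: +{a}
  B via B→b S: +{b}
  C via C→A C: +{a}
  C via C→b b: +{b}
  S via S→C: +{a,b}
  FIRST[S]={a,b}  FIRST[A]={a}  FIRST[B]={b}  FIRST[C]={a,b}
[2] (stable)
  FIRST[S]={a,b}  FIRST[A]={a}  FIRST[B]={b}  FIRST[C]={a,b}

FOLLOW sets:
initialize: $ ∈ FOLLOW(S)
pass 1:
  C→A C: FOLLOW(A) ⊇ FIRST(C) = {a,b}; new: +{a,b}
  S→C: FOLLOW(C) ⊇ FOLLOW(S) ⊇ {$}; new: +{$}
  S→a B: FOLLOW(B) ⊇ FOLLOW(S) ⊇ {$}; new: +{$}
  S: {$}  A: {a,b}  B: {$}  C: {$}
pass 2: done
  S: {$}  A: {a,b}  B: {$}  C: {$}

FOLLOW(A) = ["a", "b"]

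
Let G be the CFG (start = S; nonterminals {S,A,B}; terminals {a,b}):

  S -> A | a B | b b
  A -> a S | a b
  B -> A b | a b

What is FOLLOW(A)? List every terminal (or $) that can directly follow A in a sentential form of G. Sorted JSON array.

FIRST sets, iterate to fixpoint:
round 1:
  A via A→a S: +{a}
  B via B→A b: +{a}
  S via S→A: +{a}
  S via S→b b: +{b}
  FIRST[S]={a,b}  FIRST[A]={a}  FIRST[B]={a}
round 2: done
  FIRST[S]={a,b}  FIRST[A]={a}  FIRST[B]={a}

FOLLOW iteration:
initialize: $ ∈ FOLLOW(S)
[1]
  B→A b: FOLLOW(A) ⊇ FIRST(b) = {b}; new: +{b}
  S→A: FOLLOW(A) ⊇ FOLLOW(S) ⊇ {$}; new: +{$}
  S→a B: FOLLOW(B) ⊇ FOLLOW(S) ⊇ {$}; new: +{$}
  FOLLOW(S)={$}  FOLLOW(A)={$,b}  FOLLOW(B)={$}
[2]
  A→a S: FOLLOW(S) ⊇ FOLLOW(A) ⊇ {$,b}; new: +{b}
  S→a B: FOLLOW(B) ⊇ FOLLOW(S) ⊇ {$,b}; new: +{b}
  FOLLOW(S)={$,b}  FOLLOW(A)={$,b}  FOLLOW(B)={$,b}
[3] — fixpoint
  FOLLOW(S)={$,b}  FOLLOW(A)={$,b}  FOLLOW(B)={$,b}

FOLLOW(A) = ["$", "b"]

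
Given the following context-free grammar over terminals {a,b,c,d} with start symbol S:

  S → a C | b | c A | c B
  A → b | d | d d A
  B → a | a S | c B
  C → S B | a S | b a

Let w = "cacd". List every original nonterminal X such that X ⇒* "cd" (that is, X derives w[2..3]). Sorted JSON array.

CNF form of G:
  S -> T1 C | T2 A | T2 B | b
  A -> T0 X4 | b | d
  B -> T1 S | T2 B | a
  C -> S B | T1 S | T3 T1
  T0 -> d
  T1 -> a
  T2 -> c
  T3 -> b
  X4 -> T0 A

CYK table (by increasing span) — only the sub-triangle for w[2..3]:
  cell(2,2) c: {T2}  orig:{}
  cell(3,3) d: {A,T0}  orig:{A}
  cell(2,3) cd: {S}

Original NTs in T[2,3] deriving "cd": ["S"]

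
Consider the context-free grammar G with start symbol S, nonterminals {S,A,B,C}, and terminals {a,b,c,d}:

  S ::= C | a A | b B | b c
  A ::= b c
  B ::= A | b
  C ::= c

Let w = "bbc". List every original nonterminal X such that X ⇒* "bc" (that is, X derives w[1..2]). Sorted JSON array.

Convert to CNF:
  S -> T0 B | T0 T1 | T2 A | c
  A -> T0 T1
  B -> T0 T1 | b
  C -> c
  T0 -> b
  T1 -> c
  T2 -> a

CYK table (by increasing span) (cells [i..j] with 1 ≤ i ≤ j ≤ 2 only):
  cell(1,1) b: {B,T0}  orig:{B}
  cell(2,2) c: {C,S,T1}  orig:{C,S}
  cell(1,2) bc: {A,B,S}

Original NTs in T[1,2] deriving "bc": ["A", "B", "S"]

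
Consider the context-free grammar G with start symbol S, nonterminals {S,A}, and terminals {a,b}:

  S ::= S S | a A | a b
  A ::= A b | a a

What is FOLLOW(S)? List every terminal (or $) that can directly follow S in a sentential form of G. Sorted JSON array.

Compute FIRST by fixpoint:
iter 1:
  A via A→a a: +{a}
  S via S→a A: +{a}
  FIRST[S]={a}  FIRST[A]={a}
iter 2: (stable)
  FIRST[S]={a}  FIRST[A]={a}

FOLLOW sets:
FOLLOW(S) := {$}
round 1:
  A→A b: FOLLOW(A) ⊇ FIRST(b) = {b}; new: +{b}
  S→S S: FOLLOW(S) ⊇ FIRST(S) = {a}; new: +{a}
  S→a A: FOLLOW(A) ⊇ FOLLOW(S) ⊇ {$,a}; new: +{$,a}
  FOLLOW(S)={$,a}  FOLLOW(A)={$,a,b}
round 2: done
  FOLLOW(S)={$,a}  FOLLOW(A)={$,a,b}

FOLLOW(S) = ["$", "a"]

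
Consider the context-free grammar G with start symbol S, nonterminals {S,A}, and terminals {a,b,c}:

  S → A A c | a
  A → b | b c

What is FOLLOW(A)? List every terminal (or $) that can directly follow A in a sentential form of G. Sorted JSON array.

FIRST sets, iterate to fixpoint:
pass 1:
  A via A→b: +{b}
  S via S→A A c: +{b}
  S via S→a: +{a}
  FIRST[S]={a,b}  FIRST[A]={b}
pass 2: — fixpoint
  FIRST[S]={a,b}  FIRST[A]={b}

Compute FOLLOW by fixpoint:
seed FOLLOW(S) with $
pass 1:
  S→A A c: FOLLOW(A) ⊇ FIRST(A) = {b}; new: +{b}
  S→A A c: FOLLOW(A) ⊇ FIRST(c) = {c}; new: +{c}
  S: {$}  A: {b,c}
pass 2: done
  S: {$}  A: {b,c}

FOLLOW(A) = ["b", "c"]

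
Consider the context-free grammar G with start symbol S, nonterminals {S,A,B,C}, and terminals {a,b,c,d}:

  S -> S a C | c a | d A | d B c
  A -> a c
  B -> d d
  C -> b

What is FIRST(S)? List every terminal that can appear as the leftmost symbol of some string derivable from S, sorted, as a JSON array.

FIRST sets, iterate to fixpoint:
iter 1:
  A via A→a c: +{a}
  B via B→d d: +{d}
  C via C→b: +{b}
  S via S→c a: +{c}
  S via S→d A: +{d}
  S: {c,d}  A: {a}  B: {d}  C: {b}
iter 2: (stable)
  S: {c,d}  A: {a}  B: {d}  C: {b}

FIRST(S) = ["c", "d"]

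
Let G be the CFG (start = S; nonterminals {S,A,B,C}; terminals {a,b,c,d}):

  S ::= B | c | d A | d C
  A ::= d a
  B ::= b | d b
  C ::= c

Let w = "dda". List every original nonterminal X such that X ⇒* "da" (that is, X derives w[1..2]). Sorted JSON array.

CNF form of G:
  S -> T0 A | T0 C | T0 T2 | b | c
  A -> T0 T1
  B -> T0 T2 | b
  C -> c
  T0 -> d
  T1 -> a
  T2 -> b

Fill CYK table bottom-up (cells [i..j] with 1 ≤ i ≤ j ≤ 2 only):
  cell(1,1) d: {T0}  orig:{}
  cell(2,2) a: {T1}  orig:{}
  cell(1,2) da: {A}

Original NTs in T[1,2] deriving "da": ["A"]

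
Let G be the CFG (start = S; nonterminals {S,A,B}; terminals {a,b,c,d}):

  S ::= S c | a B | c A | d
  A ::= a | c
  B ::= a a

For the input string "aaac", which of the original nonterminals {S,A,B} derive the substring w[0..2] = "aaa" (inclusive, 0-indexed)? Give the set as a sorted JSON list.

Convert to CNF:
  S -> S T1 | T0 B | T1 A | d
  A -> a | c
  B -> T0 T0
  T0 -> a
  T1 -> c

Fill CYK table bottom-up, restricted to cells inside w[0..2]:
  cell(0,0) a: {A,T0}  orig:{A}
  cell(1,1) a: {A,T0}  orig:{A}
  cell(2,2) a: {A,T0}  orig:{A}
  cell(0,1) aa: {B}
  cell(1,2) aa: {B}
  cell(0,2) aaa: {S}

Original NTs in T[0,2] deriving "aaa": ["S"]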